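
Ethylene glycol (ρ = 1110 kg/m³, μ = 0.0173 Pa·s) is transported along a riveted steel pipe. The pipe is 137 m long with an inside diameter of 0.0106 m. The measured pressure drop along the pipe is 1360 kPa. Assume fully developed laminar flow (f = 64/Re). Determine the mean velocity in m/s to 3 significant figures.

For laminar flow, f = 64/Re with Re = ρVD/μ, so Darcy-Weisbach reduces to ΔP = 32μLV/D². Solving for V: V = ΔP·D²/(32μL) = 1.36e+06·(0.0106)²/(32·0.0173·137) = 2.015 m/s.
Check: Re = ρVD/μ = 1110·2.015·0.0106/0.0173 = 1370 < 2300, so the laminar assumption holds.

V ≈ 2.01 m/s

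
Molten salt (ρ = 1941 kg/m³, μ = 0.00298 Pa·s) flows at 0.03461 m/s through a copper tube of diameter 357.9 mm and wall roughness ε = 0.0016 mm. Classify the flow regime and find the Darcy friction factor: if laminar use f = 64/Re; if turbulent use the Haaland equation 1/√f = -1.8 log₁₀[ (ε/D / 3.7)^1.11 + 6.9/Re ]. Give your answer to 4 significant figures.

Re = ρVD/μ = 1941·0.03461·0.3579/0.00298 = 8068.
Re > 4000 → turbulent. ε/D = 1.6e-06/0.3579 = 4.47e-06; Haaland: 1/√f = -1.8 log₁₀[2.7e-07 + 0.000855] = 5.522, so f = 0.03279.

f ≈ 0.03279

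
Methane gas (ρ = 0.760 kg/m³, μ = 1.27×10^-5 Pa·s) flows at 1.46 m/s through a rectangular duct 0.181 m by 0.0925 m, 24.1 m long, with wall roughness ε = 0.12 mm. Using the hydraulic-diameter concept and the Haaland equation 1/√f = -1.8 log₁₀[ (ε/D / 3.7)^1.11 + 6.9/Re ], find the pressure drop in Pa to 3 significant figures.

Hydraulic diameter D_h = 4A/P = 4·(0.181·0.0925)/(2·(0.181+0.0925)) = 0.06697/0.547 = 0.1224 m.
Re = ρVD_h/μ = 0.76·1.46·0.1224/1.27e-05 = 1.07e+04.
ε/D_h = 0.00012/0.1224 = 0.00098; Haaland gives 1/√f = -1.8 log₁₀[0.000107+0.000645] = 5.623, so f = 0.03163.
ΔP = f(L/D_h)(ρV²/2) = 0.03163·24.1/0.1224·0.81 = 5.043 Pa.

ΔP ≈ 5.04 Pa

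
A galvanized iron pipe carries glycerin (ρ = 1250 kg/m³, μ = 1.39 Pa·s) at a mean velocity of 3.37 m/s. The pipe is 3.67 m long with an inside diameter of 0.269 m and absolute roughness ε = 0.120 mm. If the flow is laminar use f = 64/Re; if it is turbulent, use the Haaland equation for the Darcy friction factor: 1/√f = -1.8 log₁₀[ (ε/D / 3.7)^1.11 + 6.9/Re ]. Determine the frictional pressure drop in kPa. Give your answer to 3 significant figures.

Reynolds number Re = ρVD/μ = 1250 · 3.37 · 0.269 / 1.39 = 815.2.
Re < 2300 → laminar flow, so f = 64/Re = 64/815.2 = 0.07851 (the turbulent correlation is not needed).
Darcy-Weisbach: ΔP = f(L/D)(ρV²/2) = 0.07851·(3.67/0.269)·(1250·3.37²/2) = 0.07851·13.64·7098 = 7602 Pa.
ΔP = 7602 Pa = 7.60 kPa.

ΔP ≈ 7.60 kPa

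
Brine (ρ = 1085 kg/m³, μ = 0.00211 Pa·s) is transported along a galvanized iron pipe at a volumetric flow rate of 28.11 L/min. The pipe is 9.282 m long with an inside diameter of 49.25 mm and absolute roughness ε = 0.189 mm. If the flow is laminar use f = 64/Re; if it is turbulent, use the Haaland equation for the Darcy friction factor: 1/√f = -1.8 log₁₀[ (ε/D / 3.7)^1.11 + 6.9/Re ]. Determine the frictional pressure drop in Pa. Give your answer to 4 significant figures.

Q = 28.11 L/min = 28.11/60000 = 0.0004685 m³/s.
Cross-sectional area A = πD²/4 = π(0.04925)²/4 = 0.001905 m²; mean velocity V = Q/A = 0.0004685/0.001905 = 0.2459 m/s.
Reynolds number Re = ρVD/μ = 1085 · 0.2459 · 0.04925 / 0.00211 = 6228.
Re > 4000 → turbulent. Relative roughness ε/D = 0.000189/0.04925 = 0.00384. Haaland: 1/√f = -1.8 log₁₀[(0.00384/3.7)^1.11 + 6.9/6228] = -1.8 log₁₀[0.000487 + 0.00111] = 5.035, so f = 0.03944.
Darcy-Weisbach: ΔP = f(L/D)(ρV²/2) = 0.03944·(9.282/0.04925)·(1085·0.2459²/2) = 0.03944·188.5·32.81 = 243.9 Pa.

ΔP ≈ 243.9 Pa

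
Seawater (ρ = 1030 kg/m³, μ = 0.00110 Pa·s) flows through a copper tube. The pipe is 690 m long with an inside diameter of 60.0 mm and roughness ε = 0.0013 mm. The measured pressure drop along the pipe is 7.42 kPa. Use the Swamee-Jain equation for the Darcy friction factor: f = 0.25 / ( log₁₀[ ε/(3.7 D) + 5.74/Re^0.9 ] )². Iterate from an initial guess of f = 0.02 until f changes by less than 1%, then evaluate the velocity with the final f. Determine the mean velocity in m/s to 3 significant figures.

Rearranging Darcy-Weisbach: V = √(2·ΔP·D/(f·L·ρ)). With ε/D = 1.3e-06/0.06 = 2.17e-05, iterate starting from f = 0.02:
  f = 0.02 → V = √(2·7420·0.06/(0.02·690·1030)) = 0.2503 m/s; Re = ρVD/μ = 1.406e+04; f → 0.02831
  f = 0.02831 → V = 0.2104 m/s; Re = 1.182e+04; f → 0.02964
  f = 0.02964 → V = 0.2056 m/s; Re = 1.155e+04; f → 0.02982
Converged (Δf/f < 1%). With the final f = 0.02982: V = √(2·7420·0.06/(0.02982·690·1030)) = 0.205 m/s.

V ≈ 0.205 m/s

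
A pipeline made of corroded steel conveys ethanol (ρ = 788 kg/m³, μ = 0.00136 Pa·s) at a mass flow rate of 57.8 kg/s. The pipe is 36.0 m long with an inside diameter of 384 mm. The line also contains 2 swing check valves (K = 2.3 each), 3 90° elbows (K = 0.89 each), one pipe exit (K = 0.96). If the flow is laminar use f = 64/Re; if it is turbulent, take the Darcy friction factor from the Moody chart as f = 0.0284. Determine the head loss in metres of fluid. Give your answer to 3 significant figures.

A = πD²/4 = π(0.384)²/4 = 0.1158 m²; mean velocity V = ṁ/(ρA) = 57.8/(788 · 0.1158) = 0.6334 m/s.
Reynolds number Re = ρVD/μ = 788 · 0.6334 · 0.384 / 0.00136 = 1.409e+05.
Re > 4000 → turbulent; use the Moody-chart value f = 0.0284.
Total minor-loss coefficient ΣK = 2·2.3 + 3·0.89 + 1·0.96 = 8.23.
ΔP = [f·L/D + ΣK]·(ρV²/2) = [0.0284·36/0.384 + 8.23]·(788·0.6334²/2) = [2.663 + 8.23]·158.1 = 1722 Pa.
Head loss h_f = ΔP/(ρg) = 1722/(788·9.81) = 0.223 m.

h_f ≈ 0.223 m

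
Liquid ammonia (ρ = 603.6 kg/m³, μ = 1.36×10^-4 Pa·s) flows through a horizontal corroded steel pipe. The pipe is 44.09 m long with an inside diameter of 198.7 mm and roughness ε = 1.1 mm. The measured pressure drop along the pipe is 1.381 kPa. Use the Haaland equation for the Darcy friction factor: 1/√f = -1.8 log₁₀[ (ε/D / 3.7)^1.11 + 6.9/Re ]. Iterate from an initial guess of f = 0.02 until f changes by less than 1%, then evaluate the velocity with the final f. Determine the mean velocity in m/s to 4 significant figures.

Rearranging Darcy-Weisbach: V = √(2·ΔP·D/(f·L·ρ)). With ε/D = 0.0011/0.1987 = 0.00554, iterate starting from f = 0.02:
  f = 0.02 → V = √(2·1381·0.1987/(0.02·44.09·603.6)) = 1.015 m/s; Re = ρVD/μ = 8.955e+05; f → 0.03148
  f = 0.03148 → V = 0.8094 m/s; Re = 7.138e+05; f → 0.0315
Converged (Δf/f < 1%). With the final f = 0.0315: V = √(2·1381·0.1987/(0.0315·44.09·603.6)) = 0.8091 m/s.

V ≈ 0.8091 m/s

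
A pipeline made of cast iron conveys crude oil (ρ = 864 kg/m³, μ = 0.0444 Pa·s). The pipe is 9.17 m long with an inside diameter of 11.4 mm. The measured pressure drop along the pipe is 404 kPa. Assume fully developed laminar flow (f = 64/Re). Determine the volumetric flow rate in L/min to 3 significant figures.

For laminar flow, f = 64/Re with Re = ρVD/μ, so Darcy-Weisbach reduces to ΔP = 32μLV/D². Solving for V: V = ΔP·D²/(32μL) = 4.04e+05·(0.0114)²/(32·0.0444·9.17) = 4.03 m/s.
Check: Re = ρVD/μ = 864·4.03·0.0114/0.0444 = 894 < 2300, so the laminar assumption holds.
Q = V·A = 4.03·(π/4·0.0114²) = 0.0004113 m³/s = 24.7 L/min.

Q ≈ 24.7 L/min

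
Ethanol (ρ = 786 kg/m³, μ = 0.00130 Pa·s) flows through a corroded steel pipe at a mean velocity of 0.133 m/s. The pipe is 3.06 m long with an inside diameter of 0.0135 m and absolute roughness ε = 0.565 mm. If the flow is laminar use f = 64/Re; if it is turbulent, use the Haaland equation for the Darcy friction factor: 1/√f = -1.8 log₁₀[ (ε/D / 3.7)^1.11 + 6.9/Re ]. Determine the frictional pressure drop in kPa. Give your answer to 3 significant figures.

Reynolds number Re = ρVD/μ = 786 · 0.133 · 0.0135 / 0.0013 = 1086.
Re < 2300 → laminar flow, so f = 64/Re = 64/1086 = 0.05895 (the turbulent correlation is not needed).
Darcy-Weisbach: ΔP = f(L/D)(ρV²/2) = 0.05895·(3.06/0.0135)·(786·0.133²/2) = 0.05895·226.7·6.952 = 92.9 Pa.
ΔP = 92.9 Pa = 0.0929 kPa.

ΔP ≈ 0.0929 kPa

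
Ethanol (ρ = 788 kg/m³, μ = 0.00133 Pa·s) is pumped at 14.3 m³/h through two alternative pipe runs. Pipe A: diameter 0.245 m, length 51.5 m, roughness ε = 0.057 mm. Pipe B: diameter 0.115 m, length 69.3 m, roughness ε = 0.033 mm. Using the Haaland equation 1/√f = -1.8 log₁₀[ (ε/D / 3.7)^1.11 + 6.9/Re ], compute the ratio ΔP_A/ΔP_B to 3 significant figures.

Pipe A: V = Q/A = 0.003972/0.04714 = 0.08426 m/s; Re = 1.223e+04; ε/D = 0.000233; Haaland → f = 0.02954; ΔP_A = f(L/D)(ρV²/2) = 17.37 Pa.
Pipe B: V = Q/A = 0.003972/0.01039 = 0.3824 m/s; Re = 2.606e+04; ε/D = 0.000287; Haaland → f = 0.02471; ΔP_B = f(L/D)(ρV²/2) = 858 Pa.
ΔP_A/ΔP_B = 17.37/858 = 0.0202.

ΔP_A/ΔP_B ≈ 0.0202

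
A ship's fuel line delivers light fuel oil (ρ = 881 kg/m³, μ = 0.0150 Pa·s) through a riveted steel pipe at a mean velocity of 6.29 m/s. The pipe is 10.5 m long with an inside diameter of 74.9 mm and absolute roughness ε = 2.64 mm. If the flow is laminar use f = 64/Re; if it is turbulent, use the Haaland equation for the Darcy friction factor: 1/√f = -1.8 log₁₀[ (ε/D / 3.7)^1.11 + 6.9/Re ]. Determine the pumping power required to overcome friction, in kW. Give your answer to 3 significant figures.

P ≈ 4.22 kW

Reynolds number Re = ρVD/μ = 881 · 6.29 · 0.0749 / 0.015 = 2.767e+04.
Re > 4000 → turbulent. Relative roughness ε/D = 0.00264/0.0749 = 0.0352. Haaland: 1/√f = -1.8 log₁₀[(0.0352/3.7)^1.11 + 6.9/2.767e+04] = -1.8 log₁₀[0.00571 + 0.000249] = 4.005, so f = 0.06235.
Darcy-Weisbach: ΔP = f(L/D)(ρV²/2) = 0.06235·(10.5/0.0749)·(881·6.29²/2) = 0.06235·140.2·1.743e+04 = 1.523e+05 Pa.
Q = V·A = 6.29·0.004406 = 0.02771 m³/s.
Pumping power P = QΔP = 0.02771·1.523e+05 = 4222 W = 4.22 kW.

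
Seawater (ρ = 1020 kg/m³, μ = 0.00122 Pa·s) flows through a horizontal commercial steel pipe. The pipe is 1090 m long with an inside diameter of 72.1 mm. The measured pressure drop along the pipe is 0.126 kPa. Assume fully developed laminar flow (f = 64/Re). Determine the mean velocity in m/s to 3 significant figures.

V ≈ 0.0154 m/s

For laminar flow, f = 64/Re with Re = ρVD/μ, so Darcy-Weisbach reduces to ΔP = 32μLV/D². Solving for V: V = ΔP·D²/(32μL) = 126·(0.0721)²/(32·0.00122·1090) = 0.01539 m/s.
Check: Re = ρVD/μ = 1020·0.01539·0.0721/0.00122 = 927.9 < 2300, so the laminar assumption holds.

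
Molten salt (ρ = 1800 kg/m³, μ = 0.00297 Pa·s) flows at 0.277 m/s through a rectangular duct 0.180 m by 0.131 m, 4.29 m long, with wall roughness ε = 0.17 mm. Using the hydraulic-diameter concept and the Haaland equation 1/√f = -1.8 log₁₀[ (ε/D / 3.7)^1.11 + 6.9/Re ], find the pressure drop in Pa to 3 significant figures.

ΔP ≈ 52.1 Pa

Hydraulic diameter D_h = 4A/P = 4·(0.18·0.131)/(2·(0.18+0.131)) = 0.09432/0.622 = 0.1516 m.
Re = ρVD_h/μ = 1800·0.277·0.1516/0.00297 = 2.546e+04.
ε/D_h = 0.00017/0.1516 = 0.00112; Haaland gives 1/√f = -1.8 log₁₀[0.000124+0.000271] = 6.125, so f = 0.02665.
ΔP = f(L/D_h)(ρV²/2) = 0.02665·4.29/0.1516·69.06 = 52.07 Pa.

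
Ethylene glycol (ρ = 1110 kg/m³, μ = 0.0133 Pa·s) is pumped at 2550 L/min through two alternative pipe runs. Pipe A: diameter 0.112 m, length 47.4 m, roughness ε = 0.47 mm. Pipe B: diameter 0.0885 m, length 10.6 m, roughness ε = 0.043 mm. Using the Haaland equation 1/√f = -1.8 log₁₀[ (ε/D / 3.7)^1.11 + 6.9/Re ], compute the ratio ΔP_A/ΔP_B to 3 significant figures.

Pipe A: V = Q/A = 0.0425/0.009852 = 4.314 m/s; Re = 4.032e+04; ε/D = 0.0042; Haaland → f = 0.03112; ΔP_A = f(L/D)(ρV²/2) = 1.36e+05 Pa.
Pipe B: V = Q/A = 0.0425/0.006151 = 6.909 m/s; Re = 5.103e+04; ε/D = 0.000486; Haaland → f = 0.02213; ΔP_B = f(L/D)(ρV²/2) = 7.023e+04 Pa.
ΔP_A/ΔP_B = 1.36e+05/7.023e+04 = 1.94.

ΔP_A/ΔP_B ≈ 1.94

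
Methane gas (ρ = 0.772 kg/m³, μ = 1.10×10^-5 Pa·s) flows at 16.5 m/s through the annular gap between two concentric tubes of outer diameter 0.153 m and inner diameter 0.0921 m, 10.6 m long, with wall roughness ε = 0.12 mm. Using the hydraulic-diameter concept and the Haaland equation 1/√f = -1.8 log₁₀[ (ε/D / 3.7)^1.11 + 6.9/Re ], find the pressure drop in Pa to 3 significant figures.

ΔP ≈ 466 Pa

Hydraulic diameter D_h = 4A/P = D_o - D_i = 0.153 - 0.0921 = 0.0609 m.
Re = ρVD_h/μ = 0.772·16.5·0.0609/1.1e-05 = 7.052e+04.
ε/D_h = 0.00012/0.0609 = 0.00197; Haaland gives 1/√f = -1.8 log₁₀[0.000232+9.78e-05] = 6.266, so f = 0.02547.
ΔP = f(L/D_h)(ρV²/2) = 0.02547·10.6/0.0609·105.1 = 465.9 Pa.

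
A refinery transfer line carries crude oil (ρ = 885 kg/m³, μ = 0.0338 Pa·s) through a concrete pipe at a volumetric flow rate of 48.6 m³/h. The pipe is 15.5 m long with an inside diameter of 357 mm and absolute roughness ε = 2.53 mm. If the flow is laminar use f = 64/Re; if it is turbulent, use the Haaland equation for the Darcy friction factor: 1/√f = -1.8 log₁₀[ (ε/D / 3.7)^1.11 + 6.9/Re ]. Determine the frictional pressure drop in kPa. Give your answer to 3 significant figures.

ΔP ≈ 0.0177 kPa

Q = 48.6 m³/h = 48.6/3600 = 0.0135 m³/s.
Cross-sectional area A = πD²/4 = π(0.357)²/4 = 0.1001 m²; mean velocity V = Q/A = 0.0135/0.1001 = 0.1349 m/s.
Reynolds number Re = ρVD/μ = 885 · 0.1349 · 0.357 / 0.0338 = 1261.
Re < 2300 → laminar flow, so f = 64/Re = 64/1261 = 0.05077 (the turbulent correlation is not needed).
Darcy-Weisbach: ΔP = f(L/D)(ρV²/2) = 0.05077·(15.5/0.357)·(885·0.1349²/2) = 0.05077·43.42·8.049 = 17.74 Pa.
ΔP = 17.74 Pa = 0.0177 kPa.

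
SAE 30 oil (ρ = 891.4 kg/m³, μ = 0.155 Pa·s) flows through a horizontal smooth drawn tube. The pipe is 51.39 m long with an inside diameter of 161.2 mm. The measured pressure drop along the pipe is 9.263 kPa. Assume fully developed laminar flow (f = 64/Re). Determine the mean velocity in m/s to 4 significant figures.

For laminar flow, f = 64/Re with Re = ρVD/μ, so Darcy-Weisbach reduces to ΔP = 32μLV/D². Solving for V: V = ΔP·D²/(32μL) = 9263·(0.1612)²/(32·0.155·51.39) = 0.9443 m/s.
Check: Re = ρVD/μ = 891.4·0.9443·0.1612/0.155 = 875.4 < 2300, so the laminar assumption holds.

V ≈ 0.9443 m/s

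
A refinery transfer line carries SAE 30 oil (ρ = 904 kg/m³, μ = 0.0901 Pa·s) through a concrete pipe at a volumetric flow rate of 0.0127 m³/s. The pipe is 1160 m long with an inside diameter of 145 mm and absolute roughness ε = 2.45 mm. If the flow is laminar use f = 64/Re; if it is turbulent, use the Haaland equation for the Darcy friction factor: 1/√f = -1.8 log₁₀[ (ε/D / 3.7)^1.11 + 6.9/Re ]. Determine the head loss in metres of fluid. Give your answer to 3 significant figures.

Cross-sectional area A = πD²/4 = π(0.145)²/4 = 0.01651 m²; mean velocity V = Q/A = 0.0127/0.01651 = 0.7691 m/s.
Reynolds number Re = ρVD/μ = 904 · 0.7691 · 0.145 / 0.0901 = 1119.
Re < 2300 → laminar flow, so f = 64/Re = 64/1119 = 0.0572 (the turbulent correlation is not needed).
Darcy-Weisbach: ΔP = f(L/D)(ρV²/2) = 0.0572·(1160/0.145)·(904·0.7691²/2) = 0.0572·8000·267.4 = 1.223e+05 Pa.
Head loss h_f = ΔP/(ρg) = 1.223e+05/(904·9.81) = 13.8 m.

h_f ≈ 13.8 m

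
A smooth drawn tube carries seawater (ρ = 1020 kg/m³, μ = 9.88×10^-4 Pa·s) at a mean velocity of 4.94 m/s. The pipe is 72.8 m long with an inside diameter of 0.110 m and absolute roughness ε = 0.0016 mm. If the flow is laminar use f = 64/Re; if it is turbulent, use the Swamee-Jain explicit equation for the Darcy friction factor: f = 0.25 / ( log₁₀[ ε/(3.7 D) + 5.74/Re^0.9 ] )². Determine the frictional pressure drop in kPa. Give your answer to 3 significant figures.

ΔP ≈ 108 kPa

Reynolds number Re = ρVD/μ = 1020 · 4.94 · 0.11 / 0.000988 = 5.61e+05.
Re > 4000 → turbulent. Relative roughness ε/D = 1.6e-06/0.11 = 1.45e-05. Swamee-Jain: f = 0.25/(log₁₀[1.45e-05/3.7 + 5.74/5.61e+05^0.9])² = 0.25/(log₁₀[3.93e-06 + 3.84e-05])² = 0.25/(-4.373)² = 0.01307.
Darcy-Weisbach: ΔP = f(L/D)(ρV²/2) = 0.01307·(72.8/0.11)·(1020·4.94²/2) = 0.01307·661.8·1.245e+04 = 1.077e+05 Pa.
ΔP = 1.077e+05 Pa = 108 kPa.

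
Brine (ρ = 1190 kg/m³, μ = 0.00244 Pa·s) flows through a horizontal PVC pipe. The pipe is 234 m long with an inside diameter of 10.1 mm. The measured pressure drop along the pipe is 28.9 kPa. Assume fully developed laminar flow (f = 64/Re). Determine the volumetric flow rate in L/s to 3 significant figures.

Q ≈ 0.0129 L/s

For laminar flow, f = 64/Re with Re = ρVD/μ, so Darcy-Weisbach reduces to ΔP = 32μLV/D². Solving for V: V = ΔP·D²/(32μL) = 2.89e+04·(0.0101)²/(32·0.00244·234) = 0.1614 m/s.
Check: Re = ρVD/μ = 1190·0.1614·0.0101/0.00244 = 794.8 < 2300, so the laminar assumption holds.
Q = V·A = 0.1614·(π/4·0.0101²) = 1.293e-05 m³/s = 0.0129 L/s.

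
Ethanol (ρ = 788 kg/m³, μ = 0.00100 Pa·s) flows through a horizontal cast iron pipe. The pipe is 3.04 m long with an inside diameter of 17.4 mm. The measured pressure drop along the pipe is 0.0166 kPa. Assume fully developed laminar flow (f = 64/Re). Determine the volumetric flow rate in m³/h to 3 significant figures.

For laminar flow, f = 64/Re with Re = ρVD/μ, so Darcy-Weisbach reduces to ΔP = 32μLV/D². Solving for V: V = ΔP·D²/(32μL) = 16.6·(0.0174)²/(32·0.001·3.04) = 0.05166 m/s.
Check: Re = ρVD/μ = 788·0.05166·0.0174/0.001 = 708.4 < 2300, so the laminar assumption holds.
Q = V·A = 0.05166·(π/4·0.0174²) = 1.228e-05 m³/s = 0.0442 m³/h.

Q ≈ 0.0442 m³/h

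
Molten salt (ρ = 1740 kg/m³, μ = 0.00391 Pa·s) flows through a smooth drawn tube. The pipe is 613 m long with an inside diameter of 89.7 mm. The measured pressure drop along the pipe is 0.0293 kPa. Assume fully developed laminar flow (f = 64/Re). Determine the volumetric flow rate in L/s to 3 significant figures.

For laminar flow, f = 64/Re with Re = ρVD/μ, so Darcy-Weisbach reduces to ΔP = 32μLV/D². Solving for V: V = ΔP·D²/(32μL) = 29.3·(0.0897)²/(32·0.00391·613) = 0.003074 m/s.
Check: Re = ρVD/μ = 1740·0.003074·0.0897/0.00391 = 122.7 < 2300, so the laminar assumption holds.
Q = V·A = 0.003074·(π/4·0.0897²) = 1.942e-05 m³/s = 0.0194 L/s.

Q ≈ 0.0194 L/s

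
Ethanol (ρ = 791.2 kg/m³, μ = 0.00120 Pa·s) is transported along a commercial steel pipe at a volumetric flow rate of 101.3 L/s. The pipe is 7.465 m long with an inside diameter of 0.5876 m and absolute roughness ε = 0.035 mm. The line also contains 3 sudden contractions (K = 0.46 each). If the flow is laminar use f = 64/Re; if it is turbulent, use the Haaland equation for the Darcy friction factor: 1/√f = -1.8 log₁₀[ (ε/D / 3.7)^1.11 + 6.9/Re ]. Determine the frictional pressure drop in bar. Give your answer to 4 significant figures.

ΔP ≈ 8.800×10^-4 bar

Q = 101.3 L/s = 101.3/1000 = 0.1013 m³/s.
Cross-sectional area A = πD²/4 = π(0.5876)²/4 = 0.2712 m²; mean velocity V = Q/A = 0.1013/0.2712 = 0.3736 m/s.
Reynolds number Re = ρVD/μ = 791.2 · 0.3736 · 0.5876 / 0.0012 = 1.447e+05.
Re > 4000 → turbulent. Relative roughness ε/D = 3.5e-05/0.5876 = 5.96e-05. Haaland: 1/√f = -1.8 log₁₀[(5.96e-05/3.7)^1.11 + 6.9/1.447e+05] = -1.8 log₁₀[4.78e-06 + 4.77e-05] = 7.704, so f = 0.01685.
Total minor-loss coefficient ΣK = 3·0.46 = 1.38.
ΔP = [f·L/D + ΣK]·(ρV²/2) = [0.01685·7.465/0.5876 + 1.38]·(791.2·0.3736²/2) = [0.214 + 1.38]·55.2 = 88 Pa.
ΔP = 88 Pa = 8.800×10^-4 bar.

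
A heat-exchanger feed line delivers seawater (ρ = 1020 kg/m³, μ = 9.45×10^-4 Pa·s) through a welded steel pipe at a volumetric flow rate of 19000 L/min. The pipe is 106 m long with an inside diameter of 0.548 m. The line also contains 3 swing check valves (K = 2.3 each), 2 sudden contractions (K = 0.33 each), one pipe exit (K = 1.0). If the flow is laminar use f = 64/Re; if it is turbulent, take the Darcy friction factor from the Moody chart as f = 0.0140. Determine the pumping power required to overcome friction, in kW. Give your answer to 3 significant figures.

P ≈ 3.28 kW

Q = 19000 L/min = 19000/60000 = 0.3167 m³/s.
Cross-sectional area A = πD²/4 = π(0.548)²/4 = 0.2359 m²; mean velocity V = Q/A = 0.3167/0.2359 = 1.343 m/s.
Reynolds number Re = ρVD/μ = 1020 · 1.343 · 0.548 / 0.000945 = 7.941e+05.
Re > 4000 → turbulent; use the Moody-chart value f = 0.0140.
Total minor-loss coefficient ΣK = 3·2.3 + 2·0.33 + 1·1 = 8.56.
ΔP = [f·L/D + ΣK]·(ρV²/2) = [0.014·106/0.548 + 8.56]·(1020·1.343²/2) = [2.708 + 8.56]·919.3 = 1.036e+04 Pa.
Pumping power P = QΔP = 0.3167·1.036e+04 = 3280 W = 3.28 kW.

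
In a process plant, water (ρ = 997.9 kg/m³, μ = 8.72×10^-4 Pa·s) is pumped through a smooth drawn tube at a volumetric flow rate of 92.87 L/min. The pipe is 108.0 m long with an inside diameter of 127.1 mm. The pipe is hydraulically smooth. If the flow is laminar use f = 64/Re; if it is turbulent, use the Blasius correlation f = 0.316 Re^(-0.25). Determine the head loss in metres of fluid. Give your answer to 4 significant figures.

Q = 92.87 L/min = 92.87/60000 = 0.001548 m³/s.
Cross-sectional area A = πD²/4 = π(0.1271)²/4 = 0.01269 m²; mean velocity V = Q/A = 0.001548/0.01269 = 0.122 m/s.
Reynolds number Re = ρVD/μ = 997.9 · 0.122 · 0.1271 / 0.000872 = 1.774e+04.
Re > 4000 → turbulent. Smooth-pipe (Blasius): f = 0.316 Re^(-0.25) = 0.316/(1.774e+04)^0.25 = 0.02738.
Darcy-Weisbach: ΔP = f(L/D)(ρV²/2) = 0.02738·(108/0.1271)·(997.9·0.122²/2) = 0.02738·849.7·7.426 = 172.8 Pa.
Head loss h_f = ΔP/(ρg) = 172.8/(997.9·9.81) = 0.01765 m.

h_f ≈ 0.01765 m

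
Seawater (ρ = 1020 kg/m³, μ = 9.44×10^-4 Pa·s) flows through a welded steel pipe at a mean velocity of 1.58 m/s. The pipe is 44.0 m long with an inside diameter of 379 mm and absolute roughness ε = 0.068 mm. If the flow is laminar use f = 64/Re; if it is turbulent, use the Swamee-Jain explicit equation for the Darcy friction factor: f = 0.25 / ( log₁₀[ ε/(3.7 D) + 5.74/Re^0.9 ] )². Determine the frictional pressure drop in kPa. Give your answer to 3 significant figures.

ΔP ≈ 2.21 kPa

Reynolds number Re = ρVD/μ = 1020 · 1.58 · 0.379 / 0.000944 = 6.47e+05.
Re > 4000 → turbulent. Relative roughness ε/D = 6.8e-05/0.379 = 0.000179. Swamee-Jain: f = 0.25/(log₁₀[0.000179/3.7 + 5.74/6.47e+05^0.9])² = 0.25/(log₁₀[4.85e-05 + 3.38e-05])² = 0.25/(-4.085)² = 0.01498.
Darcy-Weisbach: ΔP = f(L/D)(ρV²/2) = 0.01498·(44/0.379)·(1020·1.58²/2) = 0.01498·116.1·1273 = 2215 Pa.
ΔP = 2215 Pa = 2.21 kPa.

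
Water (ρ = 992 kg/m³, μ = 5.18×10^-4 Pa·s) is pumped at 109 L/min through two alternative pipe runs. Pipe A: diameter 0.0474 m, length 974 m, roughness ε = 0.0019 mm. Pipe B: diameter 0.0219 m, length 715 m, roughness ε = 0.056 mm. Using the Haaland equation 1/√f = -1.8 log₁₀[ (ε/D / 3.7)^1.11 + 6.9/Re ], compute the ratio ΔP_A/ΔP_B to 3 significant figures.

Pipe A: V = Q/A = 0.001817/0.001765 = 1.03 m/s; Re = 9.345e+04; ε/D = 4.01e-05; Haaland → f = 0.01824; ΔP_A = f(L/D)(ρV²/2) = 1.97e+05 Pa.
Pipe B: V = Q/A = 0.001817/0.0003767 = 4.823 m/s; Re = 2.023e+05; ε/D = 0.00256; Haaland → f = 0.02574; ΔP_B = f(L/D)(ρV²/2) = 9.695e+06 Pa.
ΔP_A/ΔP_B = 1.97e+05/9.695e+06 = 0.0203.

ΔP_A/ΔP_B ≈ 0.0203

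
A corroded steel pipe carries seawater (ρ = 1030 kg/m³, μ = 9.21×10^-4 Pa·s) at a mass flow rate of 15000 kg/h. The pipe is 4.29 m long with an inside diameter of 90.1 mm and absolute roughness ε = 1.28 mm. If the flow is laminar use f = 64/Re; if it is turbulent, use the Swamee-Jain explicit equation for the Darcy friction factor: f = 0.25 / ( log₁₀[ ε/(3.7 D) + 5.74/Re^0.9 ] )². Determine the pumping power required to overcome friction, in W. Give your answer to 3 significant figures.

P ≈ 1.75 W

ṁ = 15000 kg/h = 15000/3600 = 4.167 kg/s.
A = πD²/4 = π(0.0901)²/4 = 0.006376 m²; mean velocity V = ṁ/(ρA) = 4.167/(1030 · 0.006376) = 0.6345 m/s.
Reynolds number Re = ρVD/μ = 1030 · 0.6345 · 0.0901 / 0.000921 = 6.393e+04.
Re > 4000 → turbulent. Relative roughness ε/D = 0.00128/0.0901 = 0.0142. Swamee-Jain: f = 0.25/(log₁₀[0.0142/3.7 + 5.74/6.393e+04^0.9])² = 0.25/(log₁₀[0.00384 + 0.000271])² = 0.25/(-2.386)² = 0.04391.
Darcy-Weisbach: ΔP = f(L/D)(ρV²/2) = 0.04391·(4.29/0.0901)·(1030·0.6345²/2) = 0.04391·47.61·207.3 = 433.5 Pa.
Q = ṁ/ρ = 4.167/1030 = 0.004045 m³/s.
Pumping power P = QΔP = 0.004045·433.5 = 1.753 W = 1.75 W.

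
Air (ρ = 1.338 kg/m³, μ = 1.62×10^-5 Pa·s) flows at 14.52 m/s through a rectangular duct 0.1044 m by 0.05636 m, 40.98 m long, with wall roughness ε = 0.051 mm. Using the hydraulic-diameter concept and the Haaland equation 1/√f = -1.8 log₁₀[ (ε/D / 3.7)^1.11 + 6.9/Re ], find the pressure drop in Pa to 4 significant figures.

ΔP ≈ 1671 Pa

Hydraulic diameter D_h = 4A/P = 4·(0.1044·0.05636)/(2·(0.1044+0.05636)) = 0.02354/0.3215 = 0.0732 m.
Re = ρVD_h/μ = 1.338·14.52·0.0732/1.62e-05 = 8.779e+04.
ε/D_h = 5.1e-05/0.0732 = 0.000697; Haaland gives 1/√f = -1.8 log₁₀[7.33e-05+7.86e-05] = 6.873, so f = 0.02117.
ΔP = f(L/D_h)(ρV²/2) = 0.02117·40.98/0.0732·141 = 1671 Pa.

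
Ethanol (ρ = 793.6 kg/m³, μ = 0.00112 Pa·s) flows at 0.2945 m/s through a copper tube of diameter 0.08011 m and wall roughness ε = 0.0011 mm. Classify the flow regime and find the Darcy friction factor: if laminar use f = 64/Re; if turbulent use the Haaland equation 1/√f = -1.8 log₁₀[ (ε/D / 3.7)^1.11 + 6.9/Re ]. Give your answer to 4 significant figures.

f ≈ 0.02696

Re = ρVD/μ = 793.6·0.2945·0.08011/0.00112 = 1.672e+04.
Re > 4000 → turbulent. ε/D = 1.1e-06/0.08011 = 1.37e-05; Haaland: 1/√f = -1.8 log₁₀[9.38e-07 + 0.000413] = 6.09, so f = 0.02696.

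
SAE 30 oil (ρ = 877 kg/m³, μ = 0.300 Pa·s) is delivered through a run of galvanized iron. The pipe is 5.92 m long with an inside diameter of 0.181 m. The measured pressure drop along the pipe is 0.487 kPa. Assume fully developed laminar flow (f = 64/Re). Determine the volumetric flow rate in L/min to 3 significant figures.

Q ≈ 433 L/min

For laminar flow, f = 64/Re with Re = ρVD/μ, so Darcy-Weisbach reduces to ΔP = 32μLV/D². Solving for V: V = ΔP·D²/(32μL) = 487·(0.181)²/(32·0.3·5.92) = 0.2807 m/s.
Check: Re = ρVD/μ = 877·0.2807·0.181/0.3 = 148.5 < 2300, so the laminar assumption holds.
Q = V·A = 0.2807·(π/4·0.181²) = 0.007223 m³/s = 433 L/min.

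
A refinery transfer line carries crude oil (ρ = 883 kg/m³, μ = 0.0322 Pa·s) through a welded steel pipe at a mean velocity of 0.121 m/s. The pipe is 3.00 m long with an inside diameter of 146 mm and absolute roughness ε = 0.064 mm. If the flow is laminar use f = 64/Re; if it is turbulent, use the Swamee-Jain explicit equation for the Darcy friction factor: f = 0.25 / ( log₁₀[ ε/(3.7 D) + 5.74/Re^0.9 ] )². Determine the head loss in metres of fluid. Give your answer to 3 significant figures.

Reynolds number Re = ρVD/μ = 883 · 0.121 · 0.146 / 0.0322 = 484.4.
Re < 2300 → laminar flow, so f = 64/Re = 64/484.4 = 0.1321 (the turbulent correlation is not needed).
Darcy-Weisbach: ΔP = f(L/D)(ρV²/2) = 0.1321·(3/0.146)·(883·0.121²/2) = 0.1321·20.55·6.464 = 17.55 Pa.
Head loss h_f = ΔP/(ρg) = 17.55/(883·9.81) = 0.00203 m.

h_f ≈ 0.00203 m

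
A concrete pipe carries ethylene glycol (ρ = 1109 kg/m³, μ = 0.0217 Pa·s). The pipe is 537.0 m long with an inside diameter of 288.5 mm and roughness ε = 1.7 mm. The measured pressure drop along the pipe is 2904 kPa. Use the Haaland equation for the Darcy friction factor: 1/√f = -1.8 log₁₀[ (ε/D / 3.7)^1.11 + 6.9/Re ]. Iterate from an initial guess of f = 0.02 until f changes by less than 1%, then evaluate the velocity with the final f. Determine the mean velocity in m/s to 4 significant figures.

Rearranging Darcy-Weisbach: V = √(2·ΔP·D/(f·L·ρ)). With ε/D = 0.0017/0.2885 = 0.00589, iterate starting from f = 0.02:
  f = 0.02 → V = √(2·2.904e+06·0.2885/(0.02·537·1109)) = 11.86 m/s; Re = ρVD/μ = 1.749e+05; f → 0.03244
  f = 0.03244 → V = 9.313 m/s; Re = 1.373e+05; f → 0.03256
Converged (Δf/f < 1%). With the final f = 0.03256: V = √(2·2.904e+06·0.2885/(0.03256·537·1109)) = 9.295 m/s.

V ≈ 9.295 m/s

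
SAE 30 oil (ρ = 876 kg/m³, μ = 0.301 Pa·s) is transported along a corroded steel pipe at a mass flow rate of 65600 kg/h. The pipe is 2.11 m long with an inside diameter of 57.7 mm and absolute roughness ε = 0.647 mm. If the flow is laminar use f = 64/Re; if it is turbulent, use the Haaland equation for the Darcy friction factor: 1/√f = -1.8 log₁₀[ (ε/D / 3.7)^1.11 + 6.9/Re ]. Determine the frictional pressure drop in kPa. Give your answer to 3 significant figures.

ṁ = 65600 kg/h = 65600/3600 = 18.22 kg/s.
A = πD²/4 = π(0.0577)²/4 = 0.002615 m²; mean velocity V = ṁ/(ρA) = 18.22/(876 · 0.002615) = 7.955 m/s.
Reynolds number Re = ρVD/μ = 876 · 7.955 · 0.0577 / 0.301 = 1336.
Re < 2300 → laminar flow, so f = 64/Re = 64/1336 = 0.04791 (the turbulent correlation is not needed).
Darcy-Weisbach: ΔP = f(L/D)(ρV²/2) = 0.04791·(2.11/0.0577)·(876·7.955²/2) = 0.04791·36.57·2.772e+04 = 4.856e+04 Pa.
ΔP = 4.856e+04 Pa = 48.6 kPa.

ΔP ≈ 48.6 kPa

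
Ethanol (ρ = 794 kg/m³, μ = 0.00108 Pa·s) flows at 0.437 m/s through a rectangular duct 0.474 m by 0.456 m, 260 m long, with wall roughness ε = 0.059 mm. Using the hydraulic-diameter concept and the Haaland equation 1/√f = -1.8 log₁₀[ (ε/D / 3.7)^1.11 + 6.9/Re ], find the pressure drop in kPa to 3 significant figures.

Hydraulic diameter D_h = 4A/P = 4·(0.474·0.456)/(2·(0.474+0.456)) = 0.8646/1.86 = 0.4648 m.
Re = ρVD_h/μ = 794·0.437·0.4648/0.00108 = 1.493e+05.
ε/D_h = 5.9e-05/0.4648 = 0.000127; Haaland gives 1/√f = -1.8 log₁₀[1.11e-05+4.62e-05] = 7.636, so f = 0.01715.
ΔP = f(L/D_h)(ρV²/2) = 0.01715·260/0.4648·75.81 = 727.4 Pa.
ΔP = 0.727 kPa.

ΔP ≈ 0.727 kPa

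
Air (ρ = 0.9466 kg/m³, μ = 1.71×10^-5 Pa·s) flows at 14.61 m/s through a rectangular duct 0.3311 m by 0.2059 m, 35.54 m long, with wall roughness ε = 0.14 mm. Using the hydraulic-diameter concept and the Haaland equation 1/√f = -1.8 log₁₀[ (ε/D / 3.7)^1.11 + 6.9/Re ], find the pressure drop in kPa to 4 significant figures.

Hydraulic diameter D_h = 4A/P = 4·(0.3311·0.2059)/(2·(0.3311+0.2059)) = 0.2727/1.074 = 0.2539 m.
Re = ρVD_h/μ = 0.9466·14.61·0.2539/1.71e-05 = 2.053e+05.
ε/D_h = 0.00014/0.2539 = 0.000551; Haaland gives 1/√f = -1.8 log₁₀[5.65e-05+3.36e-05] = 7.281, so f = 0.01886.
ΔP = f(L/D_h)(ρV²/2) = 0.01886·35.54/0.2539·101 = 266.7 Pa.
ΔP = 0.2667 kPa.

ΔP ≈ 0.2667 kPa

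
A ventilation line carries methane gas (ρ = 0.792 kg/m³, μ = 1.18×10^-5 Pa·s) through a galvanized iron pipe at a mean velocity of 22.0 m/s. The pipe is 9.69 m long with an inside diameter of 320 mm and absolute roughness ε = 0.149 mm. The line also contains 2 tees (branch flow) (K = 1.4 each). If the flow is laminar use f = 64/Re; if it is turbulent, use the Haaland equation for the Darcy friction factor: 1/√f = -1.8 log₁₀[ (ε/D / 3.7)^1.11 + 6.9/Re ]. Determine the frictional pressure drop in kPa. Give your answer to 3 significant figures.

ΔP ≈ 0.638 kPa

Reynolds number Re = ρVD/μ = 0.792 · 22 · 0.32 / 1.18e-05 = 4.725e+05.
Re > 4000 → turbulent. Relative roughness ε/D = 0.000149/0.32 = 0.000466. Haaland: 1/√f = -1.8 log₁₀[(0.000466/3.7)^1.11 + 6.9/4.725e+05] = -1.8 log₁₀[4.69e-05 + 1.46e-05] = 7.58, so f = 0.0174.
Total minor-loss coefficient ΣK = 2·1.4 = 2.8.
ΔP = [f·L/D + ΣK]·(ρV²/2) = [0.0174·9.69/0.32 + 2.8]·(0.792·22²/2) = [0.527 + 2.8]·191.7 = 637.7 Pa.
ΔP = 637.7 Pa = 0.638 kPa.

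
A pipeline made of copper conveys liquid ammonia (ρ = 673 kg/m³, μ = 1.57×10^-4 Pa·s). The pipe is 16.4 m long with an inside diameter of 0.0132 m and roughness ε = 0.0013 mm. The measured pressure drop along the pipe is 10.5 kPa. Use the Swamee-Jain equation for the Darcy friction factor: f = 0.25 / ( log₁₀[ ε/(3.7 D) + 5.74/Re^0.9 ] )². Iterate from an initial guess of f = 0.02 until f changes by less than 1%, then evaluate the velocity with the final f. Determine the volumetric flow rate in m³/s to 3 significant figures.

Q ≈ 1.53×10^-4 m³/s

Rearranging Darcy-Weisbach: V = √(2·ΔP·D/(f·L·ρ)). With ε/D = 1.3e-06/0.0132 = 9.85e-05, iterate starting from f = 0.02:
  f = 0.02 → V = √(2·1.05e+04·0.0132/(0.02·16.4·673)) = 1.121 m/s; Re = ρVD/μ = 6.341e+04; f → 0.02015
Converged (Δf/f < 1%). With the final f = 0.02015: V = √(2·1.05e+04·0.0132/(0.02015·16.4·673)) = 1.117 m/s.
Q = V·A = 1.117·(π/4·0.0132²) = 0.0001528 m³/s = 1.53×10^-4 m³/s.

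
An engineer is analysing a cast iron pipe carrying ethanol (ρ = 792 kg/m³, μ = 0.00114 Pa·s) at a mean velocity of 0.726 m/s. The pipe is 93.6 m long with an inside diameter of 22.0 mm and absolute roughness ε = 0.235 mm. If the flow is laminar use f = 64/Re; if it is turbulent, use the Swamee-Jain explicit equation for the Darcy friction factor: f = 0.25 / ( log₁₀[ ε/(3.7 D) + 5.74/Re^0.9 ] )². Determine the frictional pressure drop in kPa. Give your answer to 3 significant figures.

ΔP ≈ 39.3 kPa

Reynolds number Re = ρVD/μ = 792 · 0.726 · 0.022 / 0.00114 = 1.11e+04.
Re > 4000 → turbulent. Relative roughness ε/D = 0.000235/0.022 = 0.0107. Swamee-Jain: f = 0.25/(log₁₀[0.0107/3.7 + 5.74/1.11e+04^0.9])² = 0.25/(log₁₀[0.00289 + 0.00131])² = 0.25/(-2.377)² = 0.04426.
Darcy-Weisbach: ΔP = f(L/D)(ρV²/2) = 0.04426·(93.6/0.022)·(792·0.726²/2) = 0.04426·4255·208.7 = 3.93e+04 Pa.
ΔP = 3.93e+04 Pa = 39.3 kPa.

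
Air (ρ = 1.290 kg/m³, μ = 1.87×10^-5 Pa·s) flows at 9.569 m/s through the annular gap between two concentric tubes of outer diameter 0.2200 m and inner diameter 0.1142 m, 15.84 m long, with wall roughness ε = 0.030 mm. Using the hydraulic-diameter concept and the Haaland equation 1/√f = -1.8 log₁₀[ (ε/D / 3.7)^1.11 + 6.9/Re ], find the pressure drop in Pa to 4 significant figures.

Hydraulic diameter D_h = 4A/P = D_o - D_i = 0.22 - 0.1142 = 0.1058 m.
Re = ρVD_h/μ = 1.29·9.569·0.1058/1.87e-05 = 6.984e+04.
ε/D_h = 3e-05/0.1058 = 0.000284; Haaland gives 1/√f = -1.8 log₁₀[2.7e-05+9.88e-05] = 7.02, so f = 0.02029.
ΔP = f(L/D_h)(ρV²/2) = 0.02029·15.84/0.1058·59.06 = 179.4 Pa.

ΔP ≈ 179.4 Pa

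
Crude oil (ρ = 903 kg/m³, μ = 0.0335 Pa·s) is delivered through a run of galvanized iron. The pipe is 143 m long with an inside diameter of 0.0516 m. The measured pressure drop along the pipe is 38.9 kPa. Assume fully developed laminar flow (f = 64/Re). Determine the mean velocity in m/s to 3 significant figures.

For laminar flow, f = 64/Re with Re = ρVD/μ, so Darcy-Weisbach reduces to ΔP = 32μLV/D². Solving for V: V = ΔP·D²/(32μL) = 3.89e+04·(0.0516)²/(32·0.0335·143) = 0.6756 m/s.
Check: Re = ρVD/μ = 903·0.6756·0.0516/0.0335 = 939.7 < 2300, so the laminar assumption holds.

V ≈ 0.676 m/s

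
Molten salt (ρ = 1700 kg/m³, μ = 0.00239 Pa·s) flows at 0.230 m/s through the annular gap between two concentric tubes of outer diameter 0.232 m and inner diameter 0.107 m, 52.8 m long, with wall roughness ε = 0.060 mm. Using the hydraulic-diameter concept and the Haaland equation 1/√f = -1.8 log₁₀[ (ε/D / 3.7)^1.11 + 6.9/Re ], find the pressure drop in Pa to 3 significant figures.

ΔP ≈ 503 Pa

Hydraulic diameter D_h = 4A/P = D_o - D_i = 0.232 - 0.107 = 0.125 m.
Re = ρVD_h/μ = 1700·0.23·0.125/0.00239 = 2.045e+04.
ε/D_h = 6e-05/0.125 = 0.00048; Haaland gives 1/√f = -1.8 log₁₀[4.85e-05+0.000337] = 6.144, so f = 0.02649.
ΔP = f(L/D_h)(ρV²/2) = 0.02649·52.8/0.125·44.97 = 503.1 Pa.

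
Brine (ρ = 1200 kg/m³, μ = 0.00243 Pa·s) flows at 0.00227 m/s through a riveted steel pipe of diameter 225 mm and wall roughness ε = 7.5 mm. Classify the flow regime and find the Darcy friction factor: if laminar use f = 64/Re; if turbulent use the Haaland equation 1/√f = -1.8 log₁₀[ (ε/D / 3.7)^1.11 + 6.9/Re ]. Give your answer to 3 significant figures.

Re = ρVD/μ = 1200·0.00227·0.225/0.00243 = 252.2.
Re < 2300 → laminar, so f = 64/Re = 0.2537 (roughness is irrelevant in laminar flow).

f ≈ 0.254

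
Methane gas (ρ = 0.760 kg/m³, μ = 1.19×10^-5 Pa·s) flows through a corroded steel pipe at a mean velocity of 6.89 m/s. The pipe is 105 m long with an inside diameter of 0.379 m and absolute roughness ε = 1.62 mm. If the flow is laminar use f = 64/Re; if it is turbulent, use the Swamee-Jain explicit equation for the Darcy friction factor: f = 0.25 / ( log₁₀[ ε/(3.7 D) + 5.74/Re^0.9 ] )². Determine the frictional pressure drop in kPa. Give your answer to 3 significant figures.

Reynolds number Re = ρVD/μ = 0.76 · 6.89 · 0.379 / 1.19e-05 = 1.668e+05.
Re > 4000 → turbulent. Relative roughness ε/D = 0.00162/0.379 = 0.00427. Swamee-Jain: f = 0.25/(log₁₀[0.00427/3.7 + 5.74/1.668e+05^0.9])² = 0.25/(log₁₀[0.00116 + 0.000115])² = 0.25/(-2.896)² = 0.0298.
Darcy-Weisbach: ΔP = f(L/D)(ρV²/2) = 0.0298·(105/0.379)·(0.76·6.89²/2) = 0.0298·277·18.04 = 148.9 Pa.
ΔP = 148.9 Pa = 0.149 kPa.

ΔP ≈ 0.149 kPa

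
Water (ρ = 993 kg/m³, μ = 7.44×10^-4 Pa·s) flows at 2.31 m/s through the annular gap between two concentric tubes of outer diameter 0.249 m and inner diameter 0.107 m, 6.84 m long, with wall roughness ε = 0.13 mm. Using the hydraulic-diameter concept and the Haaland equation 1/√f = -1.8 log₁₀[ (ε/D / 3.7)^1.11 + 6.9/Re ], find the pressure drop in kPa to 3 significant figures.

Hydraulic diameter D_h = 4A/P = D_o - D_i = 0.249 - 0.107 = 0.142 m.
Re = ρVD_h/μ = 993·2.31·0.142/0.000744 = 4.378e+05.
ε/D_h = 0.00013/0.142 = 0.000915; Haaland gives 1/√f = -1.8 log₁₀[9.93e-05+1.58e-05] = 7.091, so f = 0.01989.
ΔP = f(L/D_h)(ρV²/2) = 0.01989·6.84/0.142·2649 = 2538 Pa.
ΔP = 2.54 kPa.

ΔP ≈ 2.54 kPa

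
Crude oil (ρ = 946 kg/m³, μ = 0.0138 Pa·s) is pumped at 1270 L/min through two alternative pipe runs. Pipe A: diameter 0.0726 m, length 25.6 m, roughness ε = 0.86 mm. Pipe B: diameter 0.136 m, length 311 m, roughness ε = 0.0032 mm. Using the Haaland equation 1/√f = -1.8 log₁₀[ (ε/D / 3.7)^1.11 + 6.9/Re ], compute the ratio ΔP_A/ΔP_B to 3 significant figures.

Pipe A: V = Q/A = 0.02117/0.00414 = 5.113 m/s; Re = 2.545e+04; ε/D = 0.0118; Haaland → f = 0.04219; ΔP_A = f(L/D)(ρV²/2) = 1.84e+05 Pa.
Pipe B: V = Q/A = 0.02117/0.01453 = 1.457 m/s; Re = 1.358e+04; ε/D = 2.35e-05; Haaland → f = 0.02847; ΔP_B = f(L/D)(ρV²/2) = 6.537e+04 Pa.
ΔP_A/ΔP_B = 1.84e+05/6.537e+04 = 2.81.

ΔP_A/ΔP_B ≈ 2.81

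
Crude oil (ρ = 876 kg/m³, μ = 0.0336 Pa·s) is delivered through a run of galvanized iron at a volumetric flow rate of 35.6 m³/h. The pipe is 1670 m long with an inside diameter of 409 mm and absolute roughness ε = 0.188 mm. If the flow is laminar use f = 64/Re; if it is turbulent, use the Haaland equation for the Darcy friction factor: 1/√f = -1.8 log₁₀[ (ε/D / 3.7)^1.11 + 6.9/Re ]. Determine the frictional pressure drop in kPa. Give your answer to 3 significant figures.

ΔP ≈ 0.808 kPa

Q = 35.6 m³/h = 35.6/3600 = 0.009889 m³/s.
Cross-sectional area A = πD²/4 = π(0.409)²/4 = 0.1314 m²; mean velocity V = Q/A = 0.009889/0.1314 = 0.07527 m/s.
Reynolds number Re = ρVD/μ = 876 · 0.07527 · 0.409 / 0.0336 = 802.6.
Re < 2300 → laminar flow, so f = 64/Re = 64/802.6 = 0.07974 (the turbulent correlation is not needed).
Darcy-Weisbach: ΔP = f(L/D)(ρV²/2) = 0.07974·(1670/0.409)·(876·0.07527²/2) = 0.07974·4083·2.481 = 807.9 Pa.
ΔP = 807.9 Pa = 0.808 kPa.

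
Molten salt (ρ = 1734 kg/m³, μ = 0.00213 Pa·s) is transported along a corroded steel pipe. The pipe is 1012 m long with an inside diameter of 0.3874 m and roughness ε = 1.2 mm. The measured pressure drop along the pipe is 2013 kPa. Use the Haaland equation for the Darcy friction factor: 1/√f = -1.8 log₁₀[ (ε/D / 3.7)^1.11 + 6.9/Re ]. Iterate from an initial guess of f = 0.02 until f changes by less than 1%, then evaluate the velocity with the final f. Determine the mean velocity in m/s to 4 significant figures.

Rearranging Darcy-Weisbach: V = √(2·ΔP·D/(f·L·ρ)). With ε/D = 0.0012/0.3874 = 0.0031, iterate starting from f = 0.02:
  f = 0.02 → V = √(2·2.013e+06·0.3874/(0.02·1012·1734)) = 6.666 m/s; Re = ρVD/μ = 2.102e+06; f → 0.02651
  f = 0.02651 → V = 5.79 m/s; Re = 1.826e+06; f → 0.02652
Converged (Δf/f < 1%). With the final f = 0.02652: V = √(2·2.013e+06·0.3874/(0.02652·1012·1734)) = 5.789 m/s.

V ≈ 5.789 m/s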